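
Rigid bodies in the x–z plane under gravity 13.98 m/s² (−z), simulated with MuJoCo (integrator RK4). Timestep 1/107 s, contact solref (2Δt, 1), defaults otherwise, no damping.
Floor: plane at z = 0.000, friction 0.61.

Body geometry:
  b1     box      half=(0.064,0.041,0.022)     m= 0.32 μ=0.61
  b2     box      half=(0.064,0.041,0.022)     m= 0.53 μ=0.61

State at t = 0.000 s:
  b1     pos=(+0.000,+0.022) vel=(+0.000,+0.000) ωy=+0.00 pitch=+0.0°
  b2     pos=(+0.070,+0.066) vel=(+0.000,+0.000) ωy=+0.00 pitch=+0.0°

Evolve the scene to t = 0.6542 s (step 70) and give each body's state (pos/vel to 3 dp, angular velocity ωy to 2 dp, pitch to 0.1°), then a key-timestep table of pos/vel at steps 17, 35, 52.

State at t = 0.6542 s:
  b1     pos=(-0.001,+0.022) vel=(-0.002,+0.000) ωy=+0.00 pitch=+0.0°
  b2     pos=(+0.082,+0.057) vel=(+0.001,-0.001) ωy=-0.04 pitch=+38.6°

Key-timestep trajectory:
   step    t(s)  b1.x    b1.z    b1.vx   b1.vz   b2.x    b2.z    b2.vx   b2.vz 
     17  0.1589   +0.000  +0.022  +0.000  +0.001   +0.083  +0.057  +0.151  -0.197
     35  0.3271   +0.000  +0.022  -0.002  +0.000   +0.081  +0.058  +0.001  +0.001
     52  0.4860   -0.001  +0.022  -0.002  +0.000   +0.082  +0.057  +0.001  -0.002


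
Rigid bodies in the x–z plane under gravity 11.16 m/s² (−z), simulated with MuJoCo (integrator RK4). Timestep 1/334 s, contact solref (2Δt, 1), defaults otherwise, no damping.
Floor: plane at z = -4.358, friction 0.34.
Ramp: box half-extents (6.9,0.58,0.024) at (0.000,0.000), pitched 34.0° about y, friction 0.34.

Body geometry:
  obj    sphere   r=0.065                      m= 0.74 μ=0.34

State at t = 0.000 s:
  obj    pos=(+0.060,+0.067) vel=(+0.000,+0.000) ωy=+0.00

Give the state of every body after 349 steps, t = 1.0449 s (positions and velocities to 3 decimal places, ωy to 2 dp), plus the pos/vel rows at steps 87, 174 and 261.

State at t = 1.0449 s:
  obj    pos=(+2.078,-1.294) vel=(+3.862,-2.605) ωy=+71.65

Key-timestep trajectory:
   step    t(s)  obj.x    obj.z    obj.vx   obj.vz 
     87  0.2605   +0.185  -0.018  +0.963  -0.649
    174  0.5210   +0.562  -0.271  +1.925  -1.299
    261  0.7814   +1.188  -0.694  +2.888  -1.948


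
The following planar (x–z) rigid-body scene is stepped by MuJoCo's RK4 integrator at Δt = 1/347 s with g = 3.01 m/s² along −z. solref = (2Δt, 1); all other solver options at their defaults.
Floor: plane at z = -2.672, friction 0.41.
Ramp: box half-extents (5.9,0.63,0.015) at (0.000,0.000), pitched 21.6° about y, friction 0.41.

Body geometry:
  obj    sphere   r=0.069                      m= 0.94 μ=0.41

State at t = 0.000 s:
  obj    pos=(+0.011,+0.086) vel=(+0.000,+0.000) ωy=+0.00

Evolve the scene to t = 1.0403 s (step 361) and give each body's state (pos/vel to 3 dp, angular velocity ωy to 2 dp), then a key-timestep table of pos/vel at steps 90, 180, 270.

State at t = 1.0403 s:
  obj    pos=(+0.409,-0.072) vel=(+0.766,-0.303) ωy=+11.93

Key-timestep trajectory:
   step    t(s)  obj.x    obj.z    obj.vx   obj.vz 
     90  0.2594   +0.036  +0.076  +0.191  -0.076
    180  0.5187   +0.110  +0.047  +0.382  -0.151
    270  0.7781   +0.234  -0.002  +0.573  -0.227


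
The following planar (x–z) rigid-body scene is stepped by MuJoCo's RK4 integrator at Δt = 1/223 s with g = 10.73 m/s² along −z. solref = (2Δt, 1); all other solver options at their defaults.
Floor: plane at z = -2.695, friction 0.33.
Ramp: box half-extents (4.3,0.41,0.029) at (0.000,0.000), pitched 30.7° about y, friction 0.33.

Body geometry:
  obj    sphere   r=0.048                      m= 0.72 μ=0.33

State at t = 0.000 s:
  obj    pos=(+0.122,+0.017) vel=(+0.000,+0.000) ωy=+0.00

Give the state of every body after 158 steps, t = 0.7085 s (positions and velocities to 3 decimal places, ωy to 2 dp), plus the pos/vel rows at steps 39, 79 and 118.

State at t = 0.7085 s:
  obj    pos=(+0.967,-0.484) vel=(+2.384,-1.416) ωy=+57.75

Key-timestep trajectory:
   step    t(s)  obj.x    obj.z    obj.vx   obj.vz 
     39  0.1749   +0.174  -0.013  +0.589  -0.349
     79  0.3543   +0.333  -0.108  +1.192  -0.708
    118  0.5291   +0.593  -0.263  +1.780  -1.057


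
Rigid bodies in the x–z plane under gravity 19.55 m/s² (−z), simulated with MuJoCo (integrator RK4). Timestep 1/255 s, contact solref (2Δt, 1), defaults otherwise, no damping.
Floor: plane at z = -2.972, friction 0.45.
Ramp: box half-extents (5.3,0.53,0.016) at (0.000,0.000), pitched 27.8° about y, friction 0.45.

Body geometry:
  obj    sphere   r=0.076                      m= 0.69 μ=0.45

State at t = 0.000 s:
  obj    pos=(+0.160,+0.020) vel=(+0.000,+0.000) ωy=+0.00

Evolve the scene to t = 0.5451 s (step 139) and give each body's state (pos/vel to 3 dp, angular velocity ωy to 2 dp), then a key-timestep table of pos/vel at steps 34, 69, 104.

State at t = 0.5451 s:
  obj    pos=(+1.016,-0.432) vel=(+3.140,-1.656) ωy=+46.70

Key-timestep trajectory:
   step    t(s)  obj.x    obj.z    obj.vx   obj.vz 
     34  0.1333   +0.211  -0.007  +0.768  -0.405
     69  0.2706   +0.371  -0.092  +1.559  -0.822
    104  0.4078   +0.639  -0.233  +2.350  -1.239


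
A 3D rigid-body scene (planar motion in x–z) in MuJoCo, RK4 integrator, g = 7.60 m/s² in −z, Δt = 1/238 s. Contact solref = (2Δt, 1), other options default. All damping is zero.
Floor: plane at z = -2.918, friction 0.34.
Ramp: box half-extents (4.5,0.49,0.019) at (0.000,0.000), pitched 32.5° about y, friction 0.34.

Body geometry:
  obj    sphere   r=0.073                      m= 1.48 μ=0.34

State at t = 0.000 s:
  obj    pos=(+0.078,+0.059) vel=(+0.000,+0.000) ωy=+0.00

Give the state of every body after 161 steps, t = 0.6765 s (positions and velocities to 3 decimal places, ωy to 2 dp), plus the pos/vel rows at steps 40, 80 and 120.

State at t = 0.6765 s:
  obj    pos=(+0.641,-0.299) vel=(+1.664,-1.060) ωy=+27.02

Key-timestep trajectory:
   step    t(s)  obj.x    obj.z    obj.vx   obj.vz 
     40  0.1681   +0.113  +0.037  +0.414  -0.263
     80  0.3361   +0.217  -0.029  +0.827  -0.527
    120  0.5042   +0.391  -0.140  +1.240  -0.790


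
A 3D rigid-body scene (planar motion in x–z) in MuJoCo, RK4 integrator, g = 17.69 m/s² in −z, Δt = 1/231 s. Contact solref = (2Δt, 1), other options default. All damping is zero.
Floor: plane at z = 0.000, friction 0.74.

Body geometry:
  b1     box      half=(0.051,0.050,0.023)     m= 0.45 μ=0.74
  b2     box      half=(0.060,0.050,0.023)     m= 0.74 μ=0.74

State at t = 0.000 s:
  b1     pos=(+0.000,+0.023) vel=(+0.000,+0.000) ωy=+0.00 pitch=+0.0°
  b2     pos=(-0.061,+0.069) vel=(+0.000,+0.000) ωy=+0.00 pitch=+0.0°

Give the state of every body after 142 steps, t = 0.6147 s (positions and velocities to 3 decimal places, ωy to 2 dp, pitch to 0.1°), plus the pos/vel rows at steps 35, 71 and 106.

State at t = 0.6147 s:
  b1     pos=(+0.001,+0.023) vel=(+0.001,+0.000) ωy=+0.00 pitch=+0.0°
  b2     pos=(-0.072,+0.057) vel=(+0.000,-0.001) ωy=+0.02 pitch=-41.8°

Key-timestep trajectory:
   step    t(s)  b1.x    b1.z    b1.vx   b1.vz   b2.x    b2.z    b2.vx   b2.vz 
     35  0.1515   +0.000  +0.023  +0.000  +0.000   -0.078  +0.059  -0.028  +0.052
     71  0.3074   +0.000  +0.023  +0.001  +0.000   -0.072  +0.057  +0.000  -0.001
    106  0.4589   +0.000  +0.023  +0.001  +0.000   -0.072  +0.057  +0.000  -0.001


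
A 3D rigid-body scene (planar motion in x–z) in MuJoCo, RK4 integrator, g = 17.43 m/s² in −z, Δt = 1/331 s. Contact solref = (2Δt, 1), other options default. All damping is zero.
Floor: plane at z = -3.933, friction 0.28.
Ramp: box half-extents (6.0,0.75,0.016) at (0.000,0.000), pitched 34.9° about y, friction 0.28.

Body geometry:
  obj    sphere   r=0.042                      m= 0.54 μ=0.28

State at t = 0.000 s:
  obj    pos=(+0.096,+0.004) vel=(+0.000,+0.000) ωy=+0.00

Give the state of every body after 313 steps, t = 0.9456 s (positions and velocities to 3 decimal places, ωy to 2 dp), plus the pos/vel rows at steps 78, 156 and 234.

State at t = 0.9456 s:
  obj    pos=(+2.708,-1.819) vel=(+5.525,-3.854) ωy=+160.35

Key-timestep trajectory:
   step    t(s)  obj.x    obj.z    obj.vx   obj.vz 
     78  0.2356   +0.258  -0.109  +1.377  -0.961
    156  0.4713   +0.745  -0.449  +2.754  -1.921
    234  0.7069   +1.556  -1.015  +4.130  -2.881


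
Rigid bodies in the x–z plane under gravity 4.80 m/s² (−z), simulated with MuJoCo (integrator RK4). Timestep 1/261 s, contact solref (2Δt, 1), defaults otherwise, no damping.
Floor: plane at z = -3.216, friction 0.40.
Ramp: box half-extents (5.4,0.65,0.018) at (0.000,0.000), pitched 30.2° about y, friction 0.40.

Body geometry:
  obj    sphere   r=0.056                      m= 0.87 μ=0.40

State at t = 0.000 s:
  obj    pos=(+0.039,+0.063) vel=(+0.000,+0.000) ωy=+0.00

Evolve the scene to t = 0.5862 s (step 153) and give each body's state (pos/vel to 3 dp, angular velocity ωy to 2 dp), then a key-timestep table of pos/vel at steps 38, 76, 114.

State at t = 0.5862 s:
  obj    pos=(+0.295,-0.086) vel=(+0.874,-0.509) ωy=+18.05

Key-timestep trajectory:
   step    t(s)  obj.x    obj.z    obj.vx   obj.vz 
     38  0.1456   +0.055  +0.054  +0.217  -0.126
     76  0.2912   +0.102  +0.026  +0.434  -0.253
    114  0.4368   +0.181  -0.020  +0.651  -0.379


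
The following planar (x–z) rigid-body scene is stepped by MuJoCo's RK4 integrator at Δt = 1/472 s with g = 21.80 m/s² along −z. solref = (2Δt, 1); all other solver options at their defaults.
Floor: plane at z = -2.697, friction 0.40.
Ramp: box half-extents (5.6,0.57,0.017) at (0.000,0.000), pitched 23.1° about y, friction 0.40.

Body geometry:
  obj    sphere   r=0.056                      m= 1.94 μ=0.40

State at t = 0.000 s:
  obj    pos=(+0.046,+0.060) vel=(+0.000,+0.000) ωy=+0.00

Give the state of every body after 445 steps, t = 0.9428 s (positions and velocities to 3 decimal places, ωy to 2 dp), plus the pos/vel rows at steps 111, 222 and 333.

State at t = 0.9428 s:
  obj    pos=(+2.543,-1.006) vel=(+5.298,-2.260) ωy=+102.85

Key-timestep trajectory:
   step    t(s)  obj.x    obj.z    obj.vx   obj.vz 
    111  0.2352   +0.201  -0.007  +1.322  -0.564
    222  0.4703   +0.668  -0.205  +2.643  -1.127
    333  0.7055   +1.445  -0.537  +3.965  -1.691


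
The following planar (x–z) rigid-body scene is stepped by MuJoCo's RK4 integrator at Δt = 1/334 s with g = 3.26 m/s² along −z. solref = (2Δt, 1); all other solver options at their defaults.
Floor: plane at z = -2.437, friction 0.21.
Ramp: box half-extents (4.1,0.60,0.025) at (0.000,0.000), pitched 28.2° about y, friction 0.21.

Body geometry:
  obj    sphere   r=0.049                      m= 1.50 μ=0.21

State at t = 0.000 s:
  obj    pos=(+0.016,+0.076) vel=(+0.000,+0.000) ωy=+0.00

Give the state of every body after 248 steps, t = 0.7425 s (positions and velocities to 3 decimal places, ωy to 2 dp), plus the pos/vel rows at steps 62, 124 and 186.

State at t = 0.7425 s:
  obj    pos=(+0.283,-0.068) vel=(+0.720,-0.386) ωy=+16.67

Key-timestep trajectory:
   step    t(s)  obj.x    obj.z    obj.vx   obj.vz 
     62  0.1856   +0.033  +0.067  +0.180  -0.097
    124  0.3713   +0.083  +0.040  +0.360  -0.193
    186  0.5569   +0.166  -0.005  +0.540  -0.290


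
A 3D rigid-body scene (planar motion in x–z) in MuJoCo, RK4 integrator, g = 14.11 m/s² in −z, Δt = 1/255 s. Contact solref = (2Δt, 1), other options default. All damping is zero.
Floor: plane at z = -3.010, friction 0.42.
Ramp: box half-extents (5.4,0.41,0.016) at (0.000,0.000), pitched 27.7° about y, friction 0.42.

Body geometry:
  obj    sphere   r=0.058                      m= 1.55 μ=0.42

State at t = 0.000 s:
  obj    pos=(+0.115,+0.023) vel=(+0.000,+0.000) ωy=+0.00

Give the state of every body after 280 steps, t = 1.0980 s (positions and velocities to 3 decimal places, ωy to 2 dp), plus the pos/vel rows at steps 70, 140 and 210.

State at t = 1.0980 s:
  obj    pos=(+2.616,-1.290) vel=(+4.555,-2.391) ωy=+88.69

Key-timestep trajectory:
   step    t(s)  obj.x    obj.z    obj.vx   obj.vz 
     70  0.2745   +0.271  -0.059  +1.139  -0.598
    140  0.5490   +0.740  -0.305  +2.277  -1.196
    210  0.8235   +1.522  -0.715  +3.416  -1.793


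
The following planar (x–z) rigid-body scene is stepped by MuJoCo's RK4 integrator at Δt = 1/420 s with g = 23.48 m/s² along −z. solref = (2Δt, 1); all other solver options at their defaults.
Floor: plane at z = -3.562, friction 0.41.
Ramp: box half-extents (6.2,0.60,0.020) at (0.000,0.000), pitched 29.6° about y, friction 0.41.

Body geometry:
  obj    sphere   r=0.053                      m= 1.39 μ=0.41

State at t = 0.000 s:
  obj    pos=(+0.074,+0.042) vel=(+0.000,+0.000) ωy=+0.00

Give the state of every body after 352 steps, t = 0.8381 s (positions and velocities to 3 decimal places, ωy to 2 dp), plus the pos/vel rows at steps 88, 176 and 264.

State at t = 0.8381 s:
  obj    pos=(+2.604,-1.395) vel=(+6.037,-3.429) ωy=+130.99

Key-timestep trajectory:
   step    t(s)  obj.x    obj.z    obj.vx   obj.vz 
     88  0.2095   +0.232  -0.048  +1.509  -0.857
    176  0.4190   +0.706  -0.317  +3.019  -1.715
    264  0.6286   +1.497  -0.766  +4.528  -2.572


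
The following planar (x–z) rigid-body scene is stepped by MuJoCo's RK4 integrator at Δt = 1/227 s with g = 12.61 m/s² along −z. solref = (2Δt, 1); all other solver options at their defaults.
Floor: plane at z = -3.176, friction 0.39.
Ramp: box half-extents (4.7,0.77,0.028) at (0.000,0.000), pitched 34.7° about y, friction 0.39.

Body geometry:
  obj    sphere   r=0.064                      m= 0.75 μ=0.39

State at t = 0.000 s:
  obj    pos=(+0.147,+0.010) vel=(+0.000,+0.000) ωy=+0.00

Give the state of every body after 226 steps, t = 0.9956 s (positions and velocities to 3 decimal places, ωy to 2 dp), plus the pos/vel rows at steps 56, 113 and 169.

State at t = 0.9956 s:
  obj    pos=(+2.237,-1.437) vel=(+4.197,-2.906) ωy=+79.75

Key-timestep trajectory:
   step    t(s)  obj.x    obj.z    obj.vx   obj.vz 
     56  0.2467   +0.275  -0.079  +1.040  -0.720
    113  0.4978   +0.669  -0.352  +2.099  -1.453
    169  0.7445   +1.315  -0.799  +3.139  -2.173


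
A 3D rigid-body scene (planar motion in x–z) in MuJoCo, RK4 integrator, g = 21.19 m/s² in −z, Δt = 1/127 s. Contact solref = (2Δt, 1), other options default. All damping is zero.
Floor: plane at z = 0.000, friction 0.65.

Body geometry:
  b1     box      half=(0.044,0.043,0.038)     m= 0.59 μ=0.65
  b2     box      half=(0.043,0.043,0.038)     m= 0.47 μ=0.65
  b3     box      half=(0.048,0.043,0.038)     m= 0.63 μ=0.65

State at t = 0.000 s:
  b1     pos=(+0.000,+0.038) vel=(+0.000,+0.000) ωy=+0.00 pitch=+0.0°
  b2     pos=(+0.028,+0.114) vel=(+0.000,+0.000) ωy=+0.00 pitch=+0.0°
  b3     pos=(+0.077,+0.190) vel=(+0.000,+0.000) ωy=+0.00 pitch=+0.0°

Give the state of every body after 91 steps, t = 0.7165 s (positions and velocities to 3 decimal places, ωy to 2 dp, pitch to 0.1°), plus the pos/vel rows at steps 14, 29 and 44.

State at t = 0.7165 s:
  b1     pos=(+0.000,+0.038) vel=(+0.000,+0.000) ωy=+0.00 pitch=+0.0°
  b2     pos=(+0.091,+0.043) vel=(+0.000,+0.000) ωy=+0.00 pitch=+90.0°
  b3     pos=(+0.201,+0.048) vel=(+0.000,+0.000) ωy=+0.00 pitch=+90.0°

Key-timestep trajectory:
   step    t(s)  b1.x    b1.z    b1.vx   b1.vz   b2.x    b2.z    b2.vx   b2.vz   b3.x    b3.z    b3.vx   b3.vz 
     14  0.1102   +0.000  +0.038  -0.002  +0.001   +0.035  +0.116  +0.163  +0.039   +0.099  +0.181  +0.432  -0.217
     29  0.2283   +0.000  +0.038  +0.000  +0.001   +0.077  +0.097  +0.506  -0.799   +0.178  +0.073  +0.758  -1.984
     44  0.3465   +0.000  +0.038  +0.000  +0.000   +0.091  +0.042  -0.018  +0.037   +0.201  +0.047  -0.154  -0.099


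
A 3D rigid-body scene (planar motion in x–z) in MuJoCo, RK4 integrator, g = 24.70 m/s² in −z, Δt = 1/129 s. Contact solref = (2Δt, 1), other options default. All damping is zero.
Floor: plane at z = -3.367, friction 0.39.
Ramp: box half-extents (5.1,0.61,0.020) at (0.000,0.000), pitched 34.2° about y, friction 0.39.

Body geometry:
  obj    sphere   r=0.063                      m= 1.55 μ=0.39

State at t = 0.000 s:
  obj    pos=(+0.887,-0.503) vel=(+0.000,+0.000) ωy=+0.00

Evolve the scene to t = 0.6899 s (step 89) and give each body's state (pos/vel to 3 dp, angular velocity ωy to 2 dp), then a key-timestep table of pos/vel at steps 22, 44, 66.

State at t = 0.6899 s:
  obj    pos=(+2.839,-1.829) vel=(+5.658,-3.845) ωy=+108.57

Key-timestep trajectory:
   step    t(s)  obj.x    obj.z    obj.vx   obj.vz 
     22  0.1705   +1.007  -0.584  +1.399  -0.951
     44  0.3411   +1.364  -0.827  +2.798  -1.901
     66  0.5116   +1.961  -1.232  +4.196  -2.852


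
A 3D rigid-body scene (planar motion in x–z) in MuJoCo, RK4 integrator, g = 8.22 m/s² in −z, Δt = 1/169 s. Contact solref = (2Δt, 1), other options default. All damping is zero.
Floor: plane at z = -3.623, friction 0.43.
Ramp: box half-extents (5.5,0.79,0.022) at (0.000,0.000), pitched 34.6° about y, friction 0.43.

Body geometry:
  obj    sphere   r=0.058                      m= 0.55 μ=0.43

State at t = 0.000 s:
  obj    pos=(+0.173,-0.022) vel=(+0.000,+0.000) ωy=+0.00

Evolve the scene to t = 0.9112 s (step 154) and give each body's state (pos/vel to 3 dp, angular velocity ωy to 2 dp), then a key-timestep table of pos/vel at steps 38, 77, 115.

State at t = 0.9112 s:
  obj    pos=(+1.313,-0.808) vel=(+2.501,-1.725) ωy=+52.37

Key-timestep trajectory:
   step    t(s)  obj.x    obj.z    obj.vx   obj.vz 
     38  0.2249   +0.242  -0.070  +0.617  -0.426
     77  0.4556   +0.458  -0.219  +1.251  -0.863
    115  0.6805   +0.808  -0.461  +1.868  -1.288


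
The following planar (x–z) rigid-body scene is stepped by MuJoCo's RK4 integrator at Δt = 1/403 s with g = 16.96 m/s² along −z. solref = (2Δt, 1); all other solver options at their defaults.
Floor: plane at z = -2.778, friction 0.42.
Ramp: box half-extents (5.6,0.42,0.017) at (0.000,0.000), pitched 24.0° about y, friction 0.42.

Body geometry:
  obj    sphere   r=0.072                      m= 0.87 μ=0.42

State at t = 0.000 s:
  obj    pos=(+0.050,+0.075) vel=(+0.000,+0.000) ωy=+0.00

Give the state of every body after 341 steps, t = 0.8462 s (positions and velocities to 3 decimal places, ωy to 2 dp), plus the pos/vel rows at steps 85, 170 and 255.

State at t = 0.8462 s:
  obj    pos=(+1.662,-0.642) vel=(+3.809,-1.696) ωy=+57.90

Key-timestep trajectory:
   step    t(s)  obj.x    obj.z    obj.vx   obj.vz 
     85  0.2109   +0.150  +0.031  +0.950  -0.423
    170  0.4218   +0.451  -0.103  +1.899  -0.845
    255  0.6328   +0.951  -0.326  +2.848  -1.268


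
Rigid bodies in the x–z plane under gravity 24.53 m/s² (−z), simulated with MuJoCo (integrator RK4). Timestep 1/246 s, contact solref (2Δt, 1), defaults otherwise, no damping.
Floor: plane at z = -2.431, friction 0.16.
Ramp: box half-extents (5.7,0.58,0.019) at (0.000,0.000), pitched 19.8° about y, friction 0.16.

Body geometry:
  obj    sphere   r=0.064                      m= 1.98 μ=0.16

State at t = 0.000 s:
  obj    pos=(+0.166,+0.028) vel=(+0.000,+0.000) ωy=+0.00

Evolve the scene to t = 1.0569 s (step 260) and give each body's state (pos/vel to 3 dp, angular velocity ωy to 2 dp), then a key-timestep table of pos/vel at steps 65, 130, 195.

State at t = 1.0569 s:
  obj    pos=(+3.285,-1.095) vel=(+5.902,-2.125) ωy=+98.00

Key-timestep trajectory:
   step    t(s)  obj.x    obj.z    obj.vx   obj.vz 
     65  0.2642   +0.361  -0.042  +1.476  -0.531
    130  0.5285   +0.946  -0.252  +2.951  -1.063
    195  0.7927   +1.921  -0.603  +4.427  -1.594


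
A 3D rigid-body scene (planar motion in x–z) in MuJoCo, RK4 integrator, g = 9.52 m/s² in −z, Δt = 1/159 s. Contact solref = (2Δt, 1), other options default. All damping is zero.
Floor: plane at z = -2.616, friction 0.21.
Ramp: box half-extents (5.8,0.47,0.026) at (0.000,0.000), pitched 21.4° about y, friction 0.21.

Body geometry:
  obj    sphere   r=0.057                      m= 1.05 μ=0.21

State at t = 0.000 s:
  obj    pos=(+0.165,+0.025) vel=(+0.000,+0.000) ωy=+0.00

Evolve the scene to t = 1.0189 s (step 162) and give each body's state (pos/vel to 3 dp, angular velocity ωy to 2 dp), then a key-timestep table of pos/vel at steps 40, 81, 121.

State at t = 1.0189 s:
  obj    pos=(+1.364,-0.445) vel=(+2.354,-0.922) ωy=+44.34

Key-timestep trajectory:
   step    t(s)  obj.x    obj.z    obj.vx   obj.vz 
     40  0.2516   +0.238  -0.004  +0.581  -0.228
     81  0.5094   +0.465  -0.093  +1.177  -0.461
    121  0.7610   +0.834  -0.238  +1.758  -0.689


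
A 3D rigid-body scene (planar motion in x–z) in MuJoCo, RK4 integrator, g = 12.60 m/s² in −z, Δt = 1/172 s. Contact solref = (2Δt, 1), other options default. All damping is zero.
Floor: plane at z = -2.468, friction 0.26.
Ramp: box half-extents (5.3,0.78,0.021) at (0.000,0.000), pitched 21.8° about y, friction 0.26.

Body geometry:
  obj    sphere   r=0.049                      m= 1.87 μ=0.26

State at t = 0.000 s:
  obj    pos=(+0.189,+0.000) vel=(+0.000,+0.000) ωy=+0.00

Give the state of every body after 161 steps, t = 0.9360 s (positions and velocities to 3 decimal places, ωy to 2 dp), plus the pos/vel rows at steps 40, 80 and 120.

State at t = 0.9360 s:
  obj    pos=(+1.549,-0.544) vel=(+2.905,-1.162) ωy=+63.84

Key-timestep trajectory:
   step    t(s)  obj.x    obj.z    obj.vx   obj.vz 
     40  0.2326   +0.273  -0.034  +0.722  -0.289
     80  0.4651   +0.525  -0.134  +1.444  -0.577
    120  0.6977   +0.944  -0.302  +2.165  -0.866


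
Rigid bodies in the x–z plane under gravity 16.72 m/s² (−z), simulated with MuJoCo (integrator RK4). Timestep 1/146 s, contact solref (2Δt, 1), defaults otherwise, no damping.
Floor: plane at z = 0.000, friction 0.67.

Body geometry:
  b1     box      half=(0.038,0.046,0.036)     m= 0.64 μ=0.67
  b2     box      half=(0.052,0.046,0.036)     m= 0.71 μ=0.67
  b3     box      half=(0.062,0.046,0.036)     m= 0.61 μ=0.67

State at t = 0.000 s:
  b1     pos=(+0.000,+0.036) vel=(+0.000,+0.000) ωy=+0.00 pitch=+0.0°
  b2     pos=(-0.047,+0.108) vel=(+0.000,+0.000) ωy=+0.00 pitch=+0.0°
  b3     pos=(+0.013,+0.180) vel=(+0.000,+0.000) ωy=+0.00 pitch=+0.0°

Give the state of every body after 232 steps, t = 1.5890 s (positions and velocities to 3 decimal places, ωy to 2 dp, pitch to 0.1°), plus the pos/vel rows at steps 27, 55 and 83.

State at t = 1.5890 s:
  b1     pos=(+0.000,+0.036) vel=(+0.000,+0.000) ωy=+0.00 pitch=+0.0°
  b2     pos=(-0.094,+0.052) vel=(+0.000,+0.000) ωy=+0.00 pitch=-90.0°
  b3     pos=(+0.219,+0.036) vel=(+0.000,+0.000) ωy=+0.00 pitch=+180.0°

Key-timestep trajectory:
   step    t(s)  b1.x    b1.z    b1.vx   b1.vz   b2.x    b2.z    b2.vx   b2.vz   b3.x    b3.z    b3.vx   b3.vz 
     27  0.1849   +0.000  +0.036  +0.001  +0.000   -0.048  +0.107  -0.063  -0.017   +0.045  +0.144  +0.300  -0.907
     55  0.3767   +0.000  +0.036  +0.000  +0.000   -0.103  +0.054  -0.261  +0.260   +0.159  +0.071  +0.451  -0.039
     83  0.5685   +0.000  +0.036  +0.000  +0.000   -0.093  +0.051  +0.243  -0.032   +0.219  +0.036  -0.003  +0.006


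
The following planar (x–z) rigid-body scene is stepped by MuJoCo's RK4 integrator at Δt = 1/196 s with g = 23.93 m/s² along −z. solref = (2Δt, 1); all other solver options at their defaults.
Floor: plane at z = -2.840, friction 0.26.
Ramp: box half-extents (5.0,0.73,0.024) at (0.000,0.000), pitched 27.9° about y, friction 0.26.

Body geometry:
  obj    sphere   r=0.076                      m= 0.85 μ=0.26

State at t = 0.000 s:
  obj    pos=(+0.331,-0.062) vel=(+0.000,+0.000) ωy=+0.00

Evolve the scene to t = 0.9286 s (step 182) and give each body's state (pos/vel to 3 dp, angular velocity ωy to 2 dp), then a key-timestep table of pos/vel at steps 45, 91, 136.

State at t = 0.9286 s:
  obj    pos=(+3.379,-1.676) vel=(+6.564,-3.475) ωy=+97.70

Key-timestep trajectory:
   step    t(s)  obj.x    obj.z    obj.vx   obj.vz 
     45  0.2296   +0.517  -0.161  +1.623  -0.860
     91  0.4643   +1.093  -0.466  +3.282  -1.738
    136  0.6939   +2.033  -0.963  +4.905  -2.597


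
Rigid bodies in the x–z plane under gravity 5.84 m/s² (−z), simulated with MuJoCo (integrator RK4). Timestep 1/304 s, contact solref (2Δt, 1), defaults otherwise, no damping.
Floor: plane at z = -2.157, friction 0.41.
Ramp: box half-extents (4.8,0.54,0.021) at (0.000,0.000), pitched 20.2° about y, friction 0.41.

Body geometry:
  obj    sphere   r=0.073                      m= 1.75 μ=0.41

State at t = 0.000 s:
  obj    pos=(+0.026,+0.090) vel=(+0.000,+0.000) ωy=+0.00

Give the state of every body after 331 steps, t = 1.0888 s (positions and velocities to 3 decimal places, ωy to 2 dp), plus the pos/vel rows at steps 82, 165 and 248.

State at t = 1.0888 s:
  obj    pos=(+0.828,-0.204) vel=(+1.472,-0.542) ωy=+21.48

Key-timestep trajectory:
   step    t(s)  obj.x    obj.z    obj.vx   obj.vz 
     82  0.2697   +0.075  +0.072  +0.365  -0.134
    165  0.5428   +0.225  +0.017  +0.734  -0.270
    248  0.8158   +0.476  -0.075  +1.103  -0.406


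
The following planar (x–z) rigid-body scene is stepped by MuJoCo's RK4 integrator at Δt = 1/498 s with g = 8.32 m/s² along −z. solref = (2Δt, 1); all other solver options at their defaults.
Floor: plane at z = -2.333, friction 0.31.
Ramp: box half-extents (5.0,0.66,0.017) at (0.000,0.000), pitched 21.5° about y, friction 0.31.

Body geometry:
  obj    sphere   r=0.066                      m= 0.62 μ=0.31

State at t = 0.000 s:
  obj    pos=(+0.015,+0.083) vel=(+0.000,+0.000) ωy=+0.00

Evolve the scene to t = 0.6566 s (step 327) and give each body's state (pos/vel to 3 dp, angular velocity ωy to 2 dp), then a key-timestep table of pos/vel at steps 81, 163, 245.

State at t = 0.6566 s:
  obj    pos=(+0.452,-0.089) vel=(+1.331,-0.524) ωy=+21.67

Key-timestep trajectory:
   step    t(s)  obj.x    obj.z    obj.vx   obj.vz 
     81  0.1627   +0.042  +0.073  +0.330  -0.130
    163  0.3273   +0.124  +0.040  +0.663  -0.261
    245  0.4920   +0.260  -0.013  +0.997  -0.393


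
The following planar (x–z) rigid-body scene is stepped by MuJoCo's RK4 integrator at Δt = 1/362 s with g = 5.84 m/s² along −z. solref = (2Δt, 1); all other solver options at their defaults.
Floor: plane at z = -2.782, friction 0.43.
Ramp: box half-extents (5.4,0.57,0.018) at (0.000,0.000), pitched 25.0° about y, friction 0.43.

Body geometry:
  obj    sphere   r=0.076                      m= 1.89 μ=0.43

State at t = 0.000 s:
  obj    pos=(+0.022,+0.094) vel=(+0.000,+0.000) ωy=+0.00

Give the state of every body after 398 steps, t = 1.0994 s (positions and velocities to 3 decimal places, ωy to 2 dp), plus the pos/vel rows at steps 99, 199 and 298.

State at t = 1.0994 s:
  obj    pos=(+0.988,-0.357) vel=(+1.757,-0.819) ωy=+25.50

Key-timestep trajectory:
   step    t(s)  obj.x    obj.z    obj.vx   obj.vz 
     99  0.2735   +0.082  +0.066  +0.437  -0.204
    199  0.5497   +0.263  -0.019  +0.878  -0.410
    298  0.8232   +0.563  -0.159  +1.315  -0.613


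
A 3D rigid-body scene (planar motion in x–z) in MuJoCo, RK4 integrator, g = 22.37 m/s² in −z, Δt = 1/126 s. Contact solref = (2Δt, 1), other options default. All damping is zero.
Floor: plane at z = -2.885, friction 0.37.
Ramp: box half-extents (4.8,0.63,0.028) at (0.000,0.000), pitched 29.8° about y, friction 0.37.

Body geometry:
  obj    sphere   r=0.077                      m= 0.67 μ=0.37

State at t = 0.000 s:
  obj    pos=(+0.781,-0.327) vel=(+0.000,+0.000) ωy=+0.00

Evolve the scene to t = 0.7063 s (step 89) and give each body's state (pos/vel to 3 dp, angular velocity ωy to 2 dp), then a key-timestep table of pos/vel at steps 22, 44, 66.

State at t = 0.7063 s:
  obj    pos=(+2.500,-1.311) vel=(+4.867,-2.787) ωy=+72.82

Key-timestep trajectory:
   step    t(s)  obj.x    obj.z    obj.vx   obj.vz 
     22  0.1746   +0.886  -0.387  +1.203  -0.689
     44  0.3492   +1.202  -0.567  +2.406  -1.378
     66  0.5238   +1.727  -0.868  +3.609  -2.067


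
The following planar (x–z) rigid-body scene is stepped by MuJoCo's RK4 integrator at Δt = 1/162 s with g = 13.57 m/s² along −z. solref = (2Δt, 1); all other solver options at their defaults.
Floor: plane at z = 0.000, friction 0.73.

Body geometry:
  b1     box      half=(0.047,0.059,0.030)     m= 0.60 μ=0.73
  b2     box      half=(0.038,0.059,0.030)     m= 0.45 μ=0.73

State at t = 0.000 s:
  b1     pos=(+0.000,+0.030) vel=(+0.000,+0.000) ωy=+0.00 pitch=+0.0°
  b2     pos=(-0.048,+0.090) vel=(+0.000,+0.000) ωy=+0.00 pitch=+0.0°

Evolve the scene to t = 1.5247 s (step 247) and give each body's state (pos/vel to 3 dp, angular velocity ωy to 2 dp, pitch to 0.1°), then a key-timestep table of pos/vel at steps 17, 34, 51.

State at t = 1.5247 s:
  b1     pos=(+0.000,+0.030) vel=(+0.000,+0.000) ωy=+0.00 pitch=+0.0°
  b2     pos=(-0.085,+0.038) vel=(+0.000,+0.000) ωy=+0.00 pitch=-90.0°

Key-timestep trajectory:
   step    t(s)  b1.x    b1.z    b1.vx   b1.vz   b2.x    b2.z    b2.vx   b2.vz 
     17  0.1049   +0.000  +0.030  +0.000  +0.000   -0.050  +0.090  -0.040  -0.003
     34  0.2099   +0.000  +0.030  +0.000  +0.000   -0.060  +0.087  -0.193  -0.091
     51  0.3148   +0.000  +0.030  +0.000  +0.000   -0.087  +0.035  -0.030  -0.452


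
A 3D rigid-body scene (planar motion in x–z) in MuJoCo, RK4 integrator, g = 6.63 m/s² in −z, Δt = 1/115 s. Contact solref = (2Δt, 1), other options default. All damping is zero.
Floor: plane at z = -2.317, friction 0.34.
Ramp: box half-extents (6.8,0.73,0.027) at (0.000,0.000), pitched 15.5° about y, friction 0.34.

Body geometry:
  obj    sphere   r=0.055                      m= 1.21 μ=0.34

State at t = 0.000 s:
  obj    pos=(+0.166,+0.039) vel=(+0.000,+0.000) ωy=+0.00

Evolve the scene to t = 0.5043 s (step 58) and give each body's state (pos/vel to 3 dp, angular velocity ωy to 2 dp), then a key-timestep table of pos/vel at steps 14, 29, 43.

State at t = 0.5043 s:
  obj    pos=(+0.321,-0.004) vel=(+0.615,-0.171) ωy=+11.60

Key-timestep trajectory:
   step    t(s)  obj.x    obj.z    obj.vx   obj.vz 
     14  0.1217   +0.175  +0.037  +0.149  -0.041
     29  0.2522   +0.205  +0.028  +0.308  -0.085
     43  0.3739   +0.251  +0.015  +0.456  -0.126


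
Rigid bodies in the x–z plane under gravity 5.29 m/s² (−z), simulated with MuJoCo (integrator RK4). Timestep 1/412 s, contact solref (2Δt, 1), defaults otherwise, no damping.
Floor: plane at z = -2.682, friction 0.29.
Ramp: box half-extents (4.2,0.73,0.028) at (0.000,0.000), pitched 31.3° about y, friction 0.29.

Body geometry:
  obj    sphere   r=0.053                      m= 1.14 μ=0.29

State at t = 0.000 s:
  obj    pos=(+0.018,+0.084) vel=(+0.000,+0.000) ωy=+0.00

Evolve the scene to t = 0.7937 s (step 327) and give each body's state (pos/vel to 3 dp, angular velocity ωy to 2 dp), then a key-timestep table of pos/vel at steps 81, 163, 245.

State at t = 0.7937 s:
  obj    pos=(+0.546,-0.237) vel=(+1.331,-0.809) ωy=+29.39

Key-timestep trajectory:
   step    t(s)  obj.x    obj.z    obj.vx   obj.vz 
     81  0.1966   +0.050  +0.064  +0.330  -0.201
    163  0.3956   +0.149  +0.004  +0.664  -0.404
    245  0.5947   +0.315  -0.096  +0.998  -0.606


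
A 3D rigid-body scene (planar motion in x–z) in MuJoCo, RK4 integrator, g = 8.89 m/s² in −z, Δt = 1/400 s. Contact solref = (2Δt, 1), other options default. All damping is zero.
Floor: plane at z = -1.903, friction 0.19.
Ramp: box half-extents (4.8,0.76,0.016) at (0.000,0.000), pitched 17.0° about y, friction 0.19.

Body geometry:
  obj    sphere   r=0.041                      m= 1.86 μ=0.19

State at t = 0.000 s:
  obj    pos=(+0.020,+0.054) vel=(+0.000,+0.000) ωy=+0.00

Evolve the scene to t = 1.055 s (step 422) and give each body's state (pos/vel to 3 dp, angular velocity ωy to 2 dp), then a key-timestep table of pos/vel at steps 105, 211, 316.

State at t = 1.055 s:
  obj    pos=(+1.008,-0.249) vel=(+1.873,-0.573) ωy=+47.77

Key-timestep trajectory:
   step    t(s)  obj.x    obj.z    obj.vx   obj.vz 
    105  0.2625   +0.081  +0.035  +0.466  -0.142
    211  0.5275   +0.267  -0.022  +0.937  -0.286
    316  0.7900   +0.574  -0.116  +1.403  -0.429


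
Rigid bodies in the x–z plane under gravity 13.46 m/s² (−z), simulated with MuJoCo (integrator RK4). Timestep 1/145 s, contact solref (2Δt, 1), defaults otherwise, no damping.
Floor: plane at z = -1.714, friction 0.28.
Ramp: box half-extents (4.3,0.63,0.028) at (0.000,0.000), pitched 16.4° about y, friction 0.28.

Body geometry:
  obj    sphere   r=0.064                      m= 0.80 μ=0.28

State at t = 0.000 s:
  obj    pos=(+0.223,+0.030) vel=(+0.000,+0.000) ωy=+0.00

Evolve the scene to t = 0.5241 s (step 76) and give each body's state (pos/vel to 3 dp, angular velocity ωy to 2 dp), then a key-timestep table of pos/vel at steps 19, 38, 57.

State at t = 0.5241 s:
  obj    pos=(+0.581,-0.075) vel=(+1.365,-0.402) ωy=+22.22

Key-timestep trajectory:
   step    t(s)  obj.x    obj.z    obj.vx   obj.vz 
     19  0.1310   +0.245  +0.024  +0.341  -0.100
     38  0.2621   +0.313  +0.004  +0.683  -0.201
     57  0.3931   +0.424  -0.029  +1.024  -0.301


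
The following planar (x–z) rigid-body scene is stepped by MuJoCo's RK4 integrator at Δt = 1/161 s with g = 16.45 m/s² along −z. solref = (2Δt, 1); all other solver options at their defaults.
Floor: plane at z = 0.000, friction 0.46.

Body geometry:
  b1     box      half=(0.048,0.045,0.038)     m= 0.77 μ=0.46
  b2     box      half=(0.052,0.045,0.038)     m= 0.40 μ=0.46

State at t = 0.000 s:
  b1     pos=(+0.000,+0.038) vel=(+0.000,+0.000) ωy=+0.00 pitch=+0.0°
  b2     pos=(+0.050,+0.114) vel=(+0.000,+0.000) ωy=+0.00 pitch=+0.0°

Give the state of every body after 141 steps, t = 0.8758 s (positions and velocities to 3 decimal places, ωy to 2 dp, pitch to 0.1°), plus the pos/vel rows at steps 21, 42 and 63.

State at t = 0.8758 s:
  b1     pos=(+0.000,+0.038) vel=(+0.000,+0.000) ωy=+0.00 pitch=+0.0°
  b2     pos=(+0.100,+0.052) vel=(+0.000,+0.000) ωy=+0.00 pitch=+90.0°

Key-timestep trajectory:
   step    t(s)  b1.x    b1.z    b1.vx   b1.vz   b2.x    b2.z    b2.vx   b2.vz 
     21  0.1304   +0.000  +0.038  +0.000  +0.000   +0.055  +0.113  +0.099  -0.018
     42  0.2609   +0.000  +0.038  +0.000  +0.000   +0.086  +0.086  +0.361  -0.750
     63  0.3913   +0.000  +0.038  +0.000  +0.000   +0.101  +0.053  -0.233  -0.157


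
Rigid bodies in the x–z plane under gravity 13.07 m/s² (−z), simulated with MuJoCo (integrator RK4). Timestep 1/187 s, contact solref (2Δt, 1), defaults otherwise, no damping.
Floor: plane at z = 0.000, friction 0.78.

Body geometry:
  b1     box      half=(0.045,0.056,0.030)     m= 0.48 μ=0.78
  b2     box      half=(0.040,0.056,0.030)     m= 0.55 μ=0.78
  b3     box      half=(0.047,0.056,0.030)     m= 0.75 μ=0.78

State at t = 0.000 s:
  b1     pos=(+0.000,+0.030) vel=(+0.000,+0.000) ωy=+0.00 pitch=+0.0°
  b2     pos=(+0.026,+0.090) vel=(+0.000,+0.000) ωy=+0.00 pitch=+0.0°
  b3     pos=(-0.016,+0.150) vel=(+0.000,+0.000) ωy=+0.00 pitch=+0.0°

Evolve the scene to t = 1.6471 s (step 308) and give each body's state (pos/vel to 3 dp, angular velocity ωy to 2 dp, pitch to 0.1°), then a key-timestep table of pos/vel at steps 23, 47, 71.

State at t = 1.6471 s:
  b1     pos=(+0.000,+0.030) vel=(+0.000,+0.000) ωy=+0.00 pitch=+0.0°
  b2     pos=(+0.026,+0.090) vel=(+0.000,+0.000) ωy=+0.00 pitch=+0.1°
  b3     pos=(-0.124,+0.030) vel=(+0.000,+0.000) ωy=+0.00 pitch=+180.0°

Key-timestep trajectory:
   step    t(s)  b1.x    b1.z    b1.vx   b1.vz   b2.x    b2.z    b2.vx   b2.vz   b3.x    b3.z    b3.vx   b3.vz 
     23  0.1230   +0.000  +0.030  +0.000  +0.000   +0.026  +0.090  +0.001  +0.000   -0.020  +0.149  -0.083  -0.017
     47  0.2513   +0.000  +0.030  +0.000  +0.000   +0.026  +0.090  +0.000  +0.001   -0.044  +0.128  -0.259  -0.578
     71  0.3797   +0.000  +0.030  +0.000  +0.000   +0.026  +0.090  +0.000  +0.000   -0.110  +0.051  -0.586  -1.190


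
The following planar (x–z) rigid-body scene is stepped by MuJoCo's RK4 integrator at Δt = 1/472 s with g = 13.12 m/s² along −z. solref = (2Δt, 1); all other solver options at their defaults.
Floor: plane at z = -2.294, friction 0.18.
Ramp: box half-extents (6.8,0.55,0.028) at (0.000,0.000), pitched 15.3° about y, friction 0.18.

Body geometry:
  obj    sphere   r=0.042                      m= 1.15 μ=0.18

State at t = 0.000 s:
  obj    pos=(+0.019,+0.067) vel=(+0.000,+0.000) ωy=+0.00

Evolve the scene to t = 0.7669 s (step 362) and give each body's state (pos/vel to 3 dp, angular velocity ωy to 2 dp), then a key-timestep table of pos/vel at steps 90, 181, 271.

State at t = 0.7669 s:
  obj    pos=(+0.721,-0.125) vel=(+1.829,-0.500) ωy=+45.15

Key-timestep trajectory:
   step    t(s)  obj.x    obj.z    obj.vx   obj.vz 
     90  0.1907   +0.062  +0.055  +0.455  -0.124
    181  0.3835   +0.194  +0.019  +0.915  -0.250
    271  0.5742   +0.412  -0.040  +1.370  -0.375


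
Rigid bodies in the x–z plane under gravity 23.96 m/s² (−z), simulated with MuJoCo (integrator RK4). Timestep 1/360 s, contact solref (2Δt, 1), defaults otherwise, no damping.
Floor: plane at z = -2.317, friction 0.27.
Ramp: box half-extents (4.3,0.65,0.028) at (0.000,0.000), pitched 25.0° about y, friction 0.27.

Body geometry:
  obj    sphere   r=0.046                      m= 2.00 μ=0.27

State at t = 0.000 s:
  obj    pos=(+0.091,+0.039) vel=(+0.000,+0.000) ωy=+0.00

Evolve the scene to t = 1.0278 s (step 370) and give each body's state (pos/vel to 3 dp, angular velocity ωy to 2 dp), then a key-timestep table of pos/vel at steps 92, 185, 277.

State at t = 1.0278 s:
  obj    pos=(+3.553,-1.575) vel=(+6.737,-3.142) ωy=+161.59

Key-timestep trajectory:
   step    t(s)  obj.x    obj.z    obj.vx   obj.vz 
     92  0.2556   +0.305  -0.061  +1.675  -0.781
    185  0.5139   +0.957  -0.364  +3.369  -1.571
    277  0.7694   +2.032  -0.866  +5.044  -2.352


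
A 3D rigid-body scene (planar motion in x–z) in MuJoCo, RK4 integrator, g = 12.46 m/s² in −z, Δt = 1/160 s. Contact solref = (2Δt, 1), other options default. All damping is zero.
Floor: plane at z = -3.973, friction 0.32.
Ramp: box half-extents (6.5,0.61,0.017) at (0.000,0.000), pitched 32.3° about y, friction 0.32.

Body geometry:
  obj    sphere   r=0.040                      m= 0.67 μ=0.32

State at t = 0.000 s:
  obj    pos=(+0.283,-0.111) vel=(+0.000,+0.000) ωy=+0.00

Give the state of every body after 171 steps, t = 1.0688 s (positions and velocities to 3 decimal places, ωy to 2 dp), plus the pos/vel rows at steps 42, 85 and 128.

State at t = 1.0688 s:
  obj    pos=(+2.579,-1.563) vel=(+4.296,-2.716) ωy=+127.04

Key-timestep trajectory:
   step    t(s)  obj.x    obj.z    obj.vx   obj.vz 
     42  0.2625   +0.421  -0.199  +1.055  -0.667
     85  0.5312   +0.850  -0.470  +2.136  -1.350
    128  0.8000   +1.569  -0.925  +3.216  -2.033


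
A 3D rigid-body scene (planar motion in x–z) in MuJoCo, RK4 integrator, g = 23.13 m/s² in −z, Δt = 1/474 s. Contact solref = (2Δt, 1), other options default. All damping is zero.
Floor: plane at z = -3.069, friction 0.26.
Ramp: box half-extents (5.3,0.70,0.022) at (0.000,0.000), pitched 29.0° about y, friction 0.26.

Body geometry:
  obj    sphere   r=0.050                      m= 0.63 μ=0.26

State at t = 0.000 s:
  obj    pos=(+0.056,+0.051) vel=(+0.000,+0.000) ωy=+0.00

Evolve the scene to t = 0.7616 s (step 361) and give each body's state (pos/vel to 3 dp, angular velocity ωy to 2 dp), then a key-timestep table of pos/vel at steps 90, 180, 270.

State at t = 0.7616 s:
  obj    pos=(+2.088,-1.075) vel=(+5.336,-2.958) ωy=+121.99

Key-timestep trajectory:
   step    t(s)  obj.x    obj.z    obj.vx   obj.vz 
     90  0.1899   +0.182  -0.019  +1.330  -0.737
    180  0.3797   +0.561  -0.229  +2.661  -1.475
    270  0.5696   +1.193  -0.579  +3.991  -2.212


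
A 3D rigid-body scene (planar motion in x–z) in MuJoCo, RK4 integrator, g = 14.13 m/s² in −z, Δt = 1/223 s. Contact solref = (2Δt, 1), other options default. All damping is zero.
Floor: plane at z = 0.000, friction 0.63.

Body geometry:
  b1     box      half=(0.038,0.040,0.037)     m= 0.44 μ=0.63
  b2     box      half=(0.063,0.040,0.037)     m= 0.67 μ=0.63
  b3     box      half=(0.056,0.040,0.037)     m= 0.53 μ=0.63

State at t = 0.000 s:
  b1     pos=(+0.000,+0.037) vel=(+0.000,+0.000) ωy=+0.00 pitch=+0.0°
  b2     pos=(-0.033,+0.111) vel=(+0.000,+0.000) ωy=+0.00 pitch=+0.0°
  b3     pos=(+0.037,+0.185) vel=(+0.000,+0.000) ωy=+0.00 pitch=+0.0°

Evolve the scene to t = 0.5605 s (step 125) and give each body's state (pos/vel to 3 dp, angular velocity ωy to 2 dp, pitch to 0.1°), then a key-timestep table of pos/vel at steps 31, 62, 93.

State at t = 0.5605 s:
  b1     pos=(-0.001,+0.037) vel=(+0.000,+0.000) ωy=+0.00 pitch=+0.0°
  b2     pos=(-0.033,+0.111) vel=(+0.000,+0.000) ωy=+0.00 pitch=-0.1°
  b3     pos=(+0.165,+0.037) vel=(+0.000,+0.000) ωy=-0.01 pitch=+180.0°

Key-timestep trajectory:
   step    t(s)  b1.x    b1.z    b1.vx   b1.vz   b2.x    b2.z    b2.vx   b2.vz   b3.x    b3.z    b3.vx   b3.vz 
     31  0.1390   +0.000  +0.037  -0.001  +0.000   -0.033  +0.111  -0.001  +0.000   +0.052  +0.179  +0.245  -0.166
     62  0.2780   -0.001  +0.037  -0.006  +0.004   -0.033  +0.111  -0.007  +0.000   +0.096  +0.061  +0.345  -0.287
     93  0.4170   -0.001  +0.037  +0.000  +0.000   -0.033  +0.111  +0.000  +0.000   +0.138  +0.060  +0.428  -0.215
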